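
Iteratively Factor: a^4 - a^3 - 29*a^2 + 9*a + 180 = (a + 4)*(a^3 - 5*a^2 - 9*a + 45) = (a + 3)*(a + 4)*(a^2 - 8*a + 15) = (a - 3)*(a + 3)*(a + 4)*(a - 5)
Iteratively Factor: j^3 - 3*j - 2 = (j - 2)*(j^2 + 2*j + 1) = (j - 2)*(j + 1)*(j + 1)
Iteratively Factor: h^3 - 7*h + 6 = (h - 1)*(h^2 + h - 6) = (h - 2)*(h - 1)*(h + 3)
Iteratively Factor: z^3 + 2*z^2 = (z + 2)*(z^2) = z*(z + 2)*(z)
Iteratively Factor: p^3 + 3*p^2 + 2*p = (p)*(p^2 + 3*p + 2) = p*(p + 2)*(p + 1)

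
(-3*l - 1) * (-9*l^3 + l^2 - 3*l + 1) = 27*l^4 + 6*l^3 + 8*l^2 - 1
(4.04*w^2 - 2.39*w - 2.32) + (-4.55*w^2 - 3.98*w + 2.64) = -0.51*w^2 - 6.37*w + 0.32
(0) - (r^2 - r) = -r^2 + r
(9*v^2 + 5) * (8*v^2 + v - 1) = 72*v^4 + 9*v^3 + 31*v^2 + 5*v - 5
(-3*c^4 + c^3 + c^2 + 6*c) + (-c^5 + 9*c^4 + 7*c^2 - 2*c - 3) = -c^5 + 6*c^4 + c^3 + 8*c^2 + 4*c - 3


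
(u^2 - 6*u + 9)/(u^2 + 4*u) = (u^2 - 6*u + 9)/(u*(u + 4))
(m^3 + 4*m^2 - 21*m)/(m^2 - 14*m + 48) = m*(m^2 + 4*m - 21)/(m^2 - 14*m + 48)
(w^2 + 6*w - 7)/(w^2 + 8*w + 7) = (w - 1)/(w + 1)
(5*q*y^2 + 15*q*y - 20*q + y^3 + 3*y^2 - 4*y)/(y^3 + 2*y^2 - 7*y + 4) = (5*q + y)/(y - 1)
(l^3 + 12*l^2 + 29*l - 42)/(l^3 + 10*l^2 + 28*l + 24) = (l^2 + 6*l - 7)/(l^2 + 4*l + 4)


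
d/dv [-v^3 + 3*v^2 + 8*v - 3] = -3*v^2 + 6*v + 8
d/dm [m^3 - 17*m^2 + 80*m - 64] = 3*m^2 - 34*m + 80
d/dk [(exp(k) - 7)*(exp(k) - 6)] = (2*exp(k) - 13)*exp(k)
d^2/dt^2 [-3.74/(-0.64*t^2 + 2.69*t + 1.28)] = (3.063808*t^2 - 12.877568*t - 3.74*(1.28*t - 2.69)*(2.56*t - 5.38) - 6.127616)/(-0.64*t^2 + 2.69*t + 1.28)^3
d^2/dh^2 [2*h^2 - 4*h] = 4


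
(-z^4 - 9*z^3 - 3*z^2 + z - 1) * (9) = -9*z^4 - 81*z^3 - 27*z^2 + 9*z - 9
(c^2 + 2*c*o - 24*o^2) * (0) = 0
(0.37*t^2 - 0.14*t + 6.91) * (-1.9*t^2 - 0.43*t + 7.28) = -0.703*t^4 + 0.1069*t^3 - 10.3752*t^2 - 3.9905*t + 50.3048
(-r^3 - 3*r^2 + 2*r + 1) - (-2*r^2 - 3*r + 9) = -r^3 - r^2 + 5*r - 8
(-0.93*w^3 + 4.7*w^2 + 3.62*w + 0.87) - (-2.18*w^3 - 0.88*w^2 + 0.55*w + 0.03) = 1.25*w^3 + 5.58*w^2 + 3.07*w + 0.84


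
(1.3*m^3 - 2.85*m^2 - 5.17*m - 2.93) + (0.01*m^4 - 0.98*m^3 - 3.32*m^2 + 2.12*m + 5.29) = 0.01*m^4 + 0.32*m^3 - 6.17*m^2 - 3.05*m + 2.36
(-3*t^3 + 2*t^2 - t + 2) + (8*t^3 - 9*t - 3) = 5*t^3 + 2*t^2 - 10*t - 1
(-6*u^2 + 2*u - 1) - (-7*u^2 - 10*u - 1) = u^2 + 12*u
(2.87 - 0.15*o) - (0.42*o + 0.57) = 2.3 - 0.57*o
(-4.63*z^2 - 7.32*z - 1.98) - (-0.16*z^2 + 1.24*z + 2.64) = -4.47*z^2 - 8.56*z - 4.62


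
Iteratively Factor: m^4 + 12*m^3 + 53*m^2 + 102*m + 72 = (m + 3)*(m^3 + 9*m^2 + 26*m + 24) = (m + 3)*(m + 4)*(m^2 + 5*m + 6) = (m + 2)*(m + 3)*(m + 4)*(m + 3)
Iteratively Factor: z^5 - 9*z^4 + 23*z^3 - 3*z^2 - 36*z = (z + 1)*(z^4 - 10*z^3 + 33*z^2 - 36*z) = z*(z + 1)*(z^3 - 10*z^2 + 33*z - 36) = z*(z - 3)*(z + 1)*(z^2 - 7*z + 12) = z*(z - 4)*(z - 3)*(z + 1)*(z - 3)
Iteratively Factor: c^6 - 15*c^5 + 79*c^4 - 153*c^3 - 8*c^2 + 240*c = (c - 3)*(c^5 - 12*c^4 + 43*c^3 - 24*c^2 - 80*c) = (c - 4)*(c - 3)*(c^4 - 8*c^3 + 11*c^2 + 20*c) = (c - 4)^2*(c - 3)*(c^3 - 4*c^2 - 5*c) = (c - 4)^2*(c - 3)*(c + 1)*(c^2 - 5*c) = (c - 5)*(c - 4)^2*(c - 3)*(c + 1)*(c)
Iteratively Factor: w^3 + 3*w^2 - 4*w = (w + 4)*(w^2 - w) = w*(w + 4)*(w - 1)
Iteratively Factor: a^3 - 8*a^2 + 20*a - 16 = (a - 2)*(a^2 - 6*a + 8) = (a - 4)*(a - 2)*(a - 2)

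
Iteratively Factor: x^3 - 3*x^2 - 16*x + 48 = (x - 4)*(x^2 + x - 12) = (x - 4)*(x + 4)*(x - 3)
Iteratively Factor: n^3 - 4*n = (n - 2)*(n^2 + 2*n) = n*(n - 2)*(n + 2)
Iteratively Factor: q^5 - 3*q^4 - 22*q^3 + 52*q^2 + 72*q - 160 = (q + 2)*(q^4 - 5*q^3 - 12*q^2 + 76*q - 80) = (q - 5)*(q + 2)*(q^3 - 12*q + 16) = (q - 5)*(q - 2)*(q + 2)*(q^2 + 2*q - 8) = (q - 5)*(q - 2)*(q + 2)*(q + 4)*(q - 2)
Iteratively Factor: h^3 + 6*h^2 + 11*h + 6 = (h + 2)*(h^2 + 4*h + 3) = (h + 1)*(h + 2)*(h + 3)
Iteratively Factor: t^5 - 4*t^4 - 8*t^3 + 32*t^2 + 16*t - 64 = (t + 2)*(t^4 - 6*t^3 + 4*t^2 + 24*t - 32) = (t - 2)*(t + 2)*(t^3 - 4*t^2 - 4*t + 16) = (t - 4)*(t - 2)*(t + 2)*(t^2 - 4) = (t - 4)*(t - 2)^2*(t + 2)*(t + 2)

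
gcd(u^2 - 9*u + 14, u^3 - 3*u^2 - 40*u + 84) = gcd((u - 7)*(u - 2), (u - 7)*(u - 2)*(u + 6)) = u^2 - 9*u + 14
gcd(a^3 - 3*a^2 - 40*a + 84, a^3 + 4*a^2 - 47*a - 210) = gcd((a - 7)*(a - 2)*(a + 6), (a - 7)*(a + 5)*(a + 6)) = a^2 - a - 42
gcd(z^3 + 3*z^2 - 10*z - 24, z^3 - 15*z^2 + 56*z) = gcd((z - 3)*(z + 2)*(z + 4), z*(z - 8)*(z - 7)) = 1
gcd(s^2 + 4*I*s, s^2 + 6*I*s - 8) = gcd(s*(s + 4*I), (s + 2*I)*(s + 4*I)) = s + 4*I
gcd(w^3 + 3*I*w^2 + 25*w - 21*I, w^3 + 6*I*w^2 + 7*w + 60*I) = w - 3*I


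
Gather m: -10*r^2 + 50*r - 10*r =-10*r^2 + 40*r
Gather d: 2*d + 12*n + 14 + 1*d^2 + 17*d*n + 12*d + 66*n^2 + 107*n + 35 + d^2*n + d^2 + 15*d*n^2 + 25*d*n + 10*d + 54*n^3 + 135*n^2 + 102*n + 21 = d^2*(n + 2) + d*(15*n^2 + 42*n + 24) + 54*n^3 + 201*n^2 + 221*n + 70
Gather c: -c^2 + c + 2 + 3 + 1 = -c^2 + c + 6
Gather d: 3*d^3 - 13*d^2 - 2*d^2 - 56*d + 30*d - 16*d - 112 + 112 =3*d^3 - 15*d^2 - 42*d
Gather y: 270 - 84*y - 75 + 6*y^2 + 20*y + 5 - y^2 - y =5*y^2 - 65*y + 200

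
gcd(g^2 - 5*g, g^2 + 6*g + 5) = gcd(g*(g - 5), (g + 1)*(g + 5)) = 1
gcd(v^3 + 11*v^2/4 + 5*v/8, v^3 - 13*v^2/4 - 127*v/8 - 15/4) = v^2 + 11*v/4 + 5/8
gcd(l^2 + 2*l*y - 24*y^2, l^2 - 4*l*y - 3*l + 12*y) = -l + 4*y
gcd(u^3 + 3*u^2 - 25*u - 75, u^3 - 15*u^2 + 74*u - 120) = u - 5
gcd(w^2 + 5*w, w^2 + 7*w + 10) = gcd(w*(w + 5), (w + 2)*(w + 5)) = w + 5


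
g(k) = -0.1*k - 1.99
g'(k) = -0.100000000000000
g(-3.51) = -1.64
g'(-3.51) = -0.10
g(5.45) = -2.54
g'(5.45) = -0.10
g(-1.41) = -1.85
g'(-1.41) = -0.10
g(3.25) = -2.32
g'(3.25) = -0.10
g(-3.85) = -1.60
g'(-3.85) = -0.10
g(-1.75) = -1.82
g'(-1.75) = -0.10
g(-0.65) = -1.92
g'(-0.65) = -0.10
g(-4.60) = -1.53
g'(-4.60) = -0.10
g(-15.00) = -0.49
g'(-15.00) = -0.10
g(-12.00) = -0.79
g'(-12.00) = -0.10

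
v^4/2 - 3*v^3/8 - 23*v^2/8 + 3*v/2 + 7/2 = (v/2 + 1)*(v - 2)*(v - 7/4)*(v + 1)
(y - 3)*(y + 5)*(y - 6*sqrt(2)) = y^3 - 6*sqrt(2)*y^2 + 2*y^2 - 12*sqrt(2)*y - 15*y + 90*sqrt(2)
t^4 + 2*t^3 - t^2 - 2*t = t*(t - 1)*(t + 1)*(t + 2)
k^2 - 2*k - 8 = (k - 4)*(k + 2)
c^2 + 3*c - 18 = (c - 3)*(c + 6)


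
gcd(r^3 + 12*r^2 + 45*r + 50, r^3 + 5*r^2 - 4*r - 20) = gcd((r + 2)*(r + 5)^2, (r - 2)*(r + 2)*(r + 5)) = r^2 + 7*r + 10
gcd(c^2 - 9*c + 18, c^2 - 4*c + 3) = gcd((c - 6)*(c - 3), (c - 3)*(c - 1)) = c - 3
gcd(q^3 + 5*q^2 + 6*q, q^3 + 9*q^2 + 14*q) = q^2 + 2*q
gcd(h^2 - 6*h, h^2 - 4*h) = h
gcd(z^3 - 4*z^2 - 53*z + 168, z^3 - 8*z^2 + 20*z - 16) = 1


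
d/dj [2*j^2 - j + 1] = 4*j - 1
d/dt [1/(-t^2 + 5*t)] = (2*t - 5)/(t^2*(t - 5)^2)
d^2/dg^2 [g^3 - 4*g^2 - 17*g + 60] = 6*g - 8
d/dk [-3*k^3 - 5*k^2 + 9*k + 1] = -9*k^2 - 10*k + 9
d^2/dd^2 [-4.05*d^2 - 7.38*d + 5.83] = -8.10000000000000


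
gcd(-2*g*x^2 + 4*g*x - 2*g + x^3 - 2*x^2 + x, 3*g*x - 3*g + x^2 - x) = x - 1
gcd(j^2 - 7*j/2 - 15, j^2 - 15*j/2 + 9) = j - 6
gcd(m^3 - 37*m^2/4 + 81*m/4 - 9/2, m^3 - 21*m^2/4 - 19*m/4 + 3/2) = m^2 - 25*m/4 + 3/2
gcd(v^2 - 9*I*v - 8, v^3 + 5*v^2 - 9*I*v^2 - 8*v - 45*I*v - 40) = v^2 - 9*I*v - 8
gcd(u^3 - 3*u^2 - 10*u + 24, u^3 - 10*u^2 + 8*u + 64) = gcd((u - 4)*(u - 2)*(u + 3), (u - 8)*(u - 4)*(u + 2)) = u - 4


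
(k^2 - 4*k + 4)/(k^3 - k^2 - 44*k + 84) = (k - 2)/(k^2 + k - 42)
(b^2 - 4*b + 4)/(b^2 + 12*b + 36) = (b^2 - 4*b + 4)/(b^2 + 12*b + 36)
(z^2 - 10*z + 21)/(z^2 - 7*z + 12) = (z - 7)/(z - 4)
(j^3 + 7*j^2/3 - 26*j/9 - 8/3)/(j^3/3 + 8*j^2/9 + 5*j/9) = (9*j^3 + 21*j^2 - 26*j - 24)/(j*(3*j^2 + 8*j + 5))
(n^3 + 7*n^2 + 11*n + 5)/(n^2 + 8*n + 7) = (n^2 + 6*n + 5)/(n + 7)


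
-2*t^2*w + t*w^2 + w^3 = w*(-t + w)*(2*t + w)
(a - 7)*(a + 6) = a^2 - a - 42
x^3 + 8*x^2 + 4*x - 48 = (x - 2)*(x + 4)*(x + 6)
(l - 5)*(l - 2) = l^2 - 7*l + 10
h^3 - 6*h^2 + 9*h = h*(h - 3)^2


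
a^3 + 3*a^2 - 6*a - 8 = (a - 2)*(a + 1)*(a + 4)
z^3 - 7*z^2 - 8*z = z*(z - 8)*(z + 1)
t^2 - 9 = (t - 3)*(t + 3)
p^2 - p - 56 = (p - 8)*(p + 7)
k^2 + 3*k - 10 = (k - 2)*(k + 5)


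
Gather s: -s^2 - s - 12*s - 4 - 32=-s^2 - 13*s - 36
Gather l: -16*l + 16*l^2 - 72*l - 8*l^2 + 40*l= 8*l^2 - 48*l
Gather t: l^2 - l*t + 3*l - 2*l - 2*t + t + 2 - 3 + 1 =l^2 + l + t*(-l - 1)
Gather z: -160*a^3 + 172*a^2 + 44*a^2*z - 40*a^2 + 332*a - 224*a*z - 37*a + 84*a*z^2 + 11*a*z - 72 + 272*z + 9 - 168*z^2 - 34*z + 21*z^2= -160*a^3 + 132*a^2 + 295*a + z^2*(84*a - 147) + z*(44*a^2 - 213*a + 238) - 63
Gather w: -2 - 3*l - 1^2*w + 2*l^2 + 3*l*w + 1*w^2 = 2*l^2 - 3*l + w^2 + w*(3*l - 1) - 2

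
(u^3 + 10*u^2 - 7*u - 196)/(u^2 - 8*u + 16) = (u^2 + 14*u + 49)/(u - 4)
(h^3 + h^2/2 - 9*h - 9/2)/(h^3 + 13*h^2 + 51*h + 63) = (2*h^2 - 5*h - 3)/(2*(h^2 + 10*h + 21))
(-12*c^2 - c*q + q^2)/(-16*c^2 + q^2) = (3*c + q)/(4*c + q)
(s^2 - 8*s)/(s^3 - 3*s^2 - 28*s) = (8 - s)/(-s^2 + 3*s + 28)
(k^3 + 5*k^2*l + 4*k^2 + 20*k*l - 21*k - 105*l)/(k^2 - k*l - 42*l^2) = (-k^3 - 5*k^2*l - 4*k^2 - 20*k*l + 21*k + 105*l)/(-k^2 + k*l + 42*l^2)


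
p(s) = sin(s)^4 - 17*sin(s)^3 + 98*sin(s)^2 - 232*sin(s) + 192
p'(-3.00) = 258.08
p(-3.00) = 226.74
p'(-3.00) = 258.08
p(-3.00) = 226.74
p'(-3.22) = 216.29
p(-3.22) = 174.42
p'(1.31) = -22.34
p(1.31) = 44.87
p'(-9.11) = 283.06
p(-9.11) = 273.74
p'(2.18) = 59.14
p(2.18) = 58.72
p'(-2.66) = 296.12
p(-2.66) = 322.22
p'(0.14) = -203.62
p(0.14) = 161.49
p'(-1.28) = -134.78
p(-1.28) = 519.99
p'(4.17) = 227.01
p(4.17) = 473.81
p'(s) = 4*sin(s)^3*cos(s) - 51*sin(s)^2*cos(s) + 196*sin(s)*cos(s) - 232*cos(s)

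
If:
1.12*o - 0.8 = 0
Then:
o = 0.71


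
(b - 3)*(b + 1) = b^2 - 2*b - 3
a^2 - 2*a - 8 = (a - 4)*(a + 2)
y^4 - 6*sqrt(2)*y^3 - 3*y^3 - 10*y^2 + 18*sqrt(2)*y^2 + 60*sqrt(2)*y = y*(y - 5)*(y + 2)*(y - 6*sqrt(2))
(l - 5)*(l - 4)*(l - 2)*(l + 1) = l^4 - 10*l^3 + 27*l^2 - 2*l - 40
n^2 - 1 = (n - 1)*(n + 1)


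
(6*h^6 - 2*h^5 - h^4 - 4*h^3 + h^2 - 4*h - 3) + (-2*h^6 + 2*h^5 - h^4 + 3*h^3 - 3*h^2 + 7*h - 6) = 4*h^6 - 2*h^4 - h^3 - 2*h^2 + 3*h - 9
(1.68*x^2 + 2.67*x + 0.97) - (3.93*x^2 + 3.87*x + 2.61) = -2.25*x^2 - 1.2*x - 1.64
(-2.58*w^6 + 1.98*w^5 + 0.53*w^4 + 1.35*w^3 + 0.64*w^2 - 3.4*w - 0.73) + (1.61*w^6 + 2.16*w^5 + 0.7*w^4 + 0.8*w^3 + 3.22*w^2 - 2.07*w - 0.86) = -0.97*w^6 + 4.14*w^5 + 1.23*w^4 + 2.15*w^3 + 3.86*w^2 - 5.47*w - 1.59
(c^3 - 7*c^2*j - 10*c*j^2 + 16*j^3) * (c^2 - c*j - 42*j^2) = c^5 - 8*c^4*j - 45*c^3*j^2 + 320*c^2*j^3 + 404*c*j^4 - 672*j^5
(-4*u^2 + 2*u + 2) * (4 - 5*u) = 20*u^3 - 26*u^2 - 2*u + 8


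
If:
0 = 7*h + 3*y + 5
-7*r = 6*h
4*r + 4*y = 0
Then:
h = -35/67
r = 30/67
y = -30/67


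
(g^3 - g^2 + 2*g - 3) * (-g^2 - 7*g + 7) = -g^5 - 6*g^4 + 12*g^3 - 18*g^2 + 35*g - 21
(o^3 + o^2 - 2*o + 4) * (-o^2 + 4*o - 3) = -o^5 + 3*o^4 + 3*o^3 - 15*o^2 + 22*o - 12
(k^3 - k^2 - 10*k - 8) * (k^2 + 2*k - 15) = k^5 + k^4 - 27*k^3 - 13*k^2 + 134*k + 120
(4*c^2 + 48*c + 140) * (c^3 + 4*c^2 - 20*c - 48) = 4*c^5 + 64*c^4 + 252*c^3 - 592*c^2 - 5104*c - 6720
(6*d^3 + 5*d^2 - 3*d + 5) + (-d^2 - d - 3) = 6*d^3 + 4*d^2 - 4*d + 2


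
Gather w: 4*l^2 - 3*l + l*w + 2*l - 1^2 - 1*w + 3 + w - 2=4*l^2 + l*w - l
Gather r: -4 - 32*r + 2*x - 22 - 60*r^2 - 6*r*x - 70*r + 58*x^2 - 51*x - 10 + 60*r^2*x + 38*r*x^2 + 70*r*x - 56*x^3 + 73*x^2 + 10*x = r^2*(60*x - 60) + r*(38*x^2 + 64*x - 102) - 56*x^3 + 131*x^2 - 39*x - 36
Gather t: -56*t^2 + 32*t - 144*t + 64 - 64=-56*t^2 - 112*t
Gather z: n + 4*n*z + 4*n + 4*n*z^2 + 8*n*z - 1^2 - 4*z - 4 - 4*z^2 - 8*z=5*n + z^2*(4*n - 4) + z*(12*n - 12) - 5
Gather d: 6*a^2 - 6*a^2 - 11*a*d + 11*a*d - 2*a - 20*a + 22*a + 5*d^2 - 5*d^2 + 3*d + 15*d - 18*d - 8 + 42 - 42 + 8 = 0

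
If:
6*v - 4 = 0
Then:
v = 2/3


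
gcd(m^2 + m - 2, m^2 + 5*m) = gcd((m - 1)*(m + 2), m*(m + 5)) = 1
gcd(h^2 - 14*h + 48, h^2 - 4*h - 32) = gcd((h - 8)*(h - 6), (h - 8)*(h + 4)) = h - 8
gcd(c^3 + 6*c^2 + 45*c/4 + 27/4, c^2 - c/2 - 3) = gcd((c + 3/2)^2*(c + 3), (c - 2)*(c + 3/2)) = c + 3/2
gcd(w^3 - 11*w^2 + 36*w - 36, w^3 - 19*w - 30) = 1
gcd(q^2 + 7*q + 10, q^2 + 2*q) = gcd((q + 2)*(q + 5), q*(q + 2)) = q + 2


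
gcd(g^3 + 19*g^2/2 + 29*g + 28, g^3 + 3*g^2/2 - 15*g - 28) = g^2 + 11*g/2 + 7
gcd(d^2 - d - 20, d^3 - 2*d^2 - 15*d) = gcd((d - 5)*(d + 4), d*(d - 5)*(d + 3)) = d - 5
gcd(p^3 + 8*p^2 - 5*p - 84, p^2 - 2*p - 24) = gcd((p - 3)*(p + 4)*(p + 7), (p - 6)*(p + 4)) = p + 4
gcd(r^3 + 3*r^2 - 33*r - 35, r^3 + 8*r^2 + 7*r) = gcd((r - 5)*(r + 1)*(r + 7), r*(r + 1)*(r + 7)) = r^2 + 8*r + 7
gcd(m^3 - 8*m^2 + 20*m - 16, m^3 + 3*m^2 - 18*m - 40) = m - 4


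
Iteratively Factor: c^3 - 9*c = (c + 3)*(c^2 - 3*c) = c*(c + 3)*(c - 3)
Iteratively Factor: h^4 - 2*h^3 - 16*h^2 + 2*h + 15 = (h - 1)*(h^3 - h^2 - 17*h - 15) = (h - 1)*(h + 1)*(h^2 - 2*h - 15) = (h - 5)*(h - 1)*(h + 1)*(h + 3)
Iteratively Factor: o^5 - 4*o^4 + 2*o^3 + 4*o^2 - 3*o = (o - 1)*(o^4 - 3*o^3 - o^2 + 3*o) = o*(o - 1)*(o^3 - 3*o^2 - o + 3) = o*(o - 3)*(o - 1)*(o^2 - 1) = o*(o - 3)*(o - 1)^2*(o + 1)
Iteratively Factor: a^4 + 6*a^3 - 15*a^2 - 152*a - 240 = (a + 4)*(a^3 + 2*a^2 - 23*a - 60) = (a + 4)^2*(a^2 - 2*a - 15) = (a - 5)*(a + 4)^2*(a + 3)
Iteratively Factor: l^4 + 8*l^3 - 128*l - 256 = (l + 4)*(l^3 + 4*l^2 - 16*l - 64) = (l + 4)^2*(l^2 - 16) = (l - 4)*(l + 4)^2*(l + 4)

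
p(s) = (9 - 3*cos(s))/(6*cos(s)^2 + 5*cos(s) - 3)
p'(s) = (9 - 3*cos(s))*(12*sin(s)*cos(s) + 5*sin(s))/(6*cos(s)^2 + 5*cos(s) - 3)^2 + 3*sin(s)/(6*cos(s)^2 + 5*cos(s) - 3) = 18*(sin(s)^2 + 6*cos(s) + 1)*sin(s)/(5*cos(s) + 3*cos(2*s))^2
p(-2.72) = -4.57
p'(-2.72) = 4.81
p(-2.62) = -4.11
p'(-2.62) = 4.44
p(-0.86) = 2.50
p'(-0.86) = -9.44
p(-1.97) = -2.52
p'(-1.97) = 0.49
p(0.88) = 2.70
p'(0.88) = 10.94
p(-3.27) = -5.82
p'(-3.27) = -2.69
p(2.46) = -3.47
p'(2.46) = -3.47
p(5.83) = 0.99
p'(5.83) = -1.29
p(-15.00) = -3.38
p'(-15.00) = 3.30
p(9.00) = -4.56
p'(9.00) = -4.81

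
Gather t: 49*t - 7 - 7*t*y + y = t*(49 - 7*y) + y - 7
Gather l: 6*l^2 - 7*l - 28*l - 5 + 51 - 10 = 6*l^2 - 35*l + 36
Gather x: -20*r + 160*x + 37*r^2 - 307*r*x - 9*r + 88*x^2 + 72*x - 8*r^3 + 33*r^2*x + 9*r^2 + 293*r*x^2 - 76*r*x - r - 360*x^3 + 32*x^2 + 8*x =-8*r^3 + 46*r^2 - 30*r - 360*x^3 + x^2*(293*r + 120) + x*(33*r^2 - 383*r + 240)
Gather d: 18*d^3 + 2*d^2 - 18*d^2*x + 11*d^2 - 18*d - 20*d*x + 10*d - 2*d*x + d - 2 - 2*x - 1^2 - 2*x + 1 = 18*d^3 + d^2*(13 - 18*x) + d*(-22*x - 7) - 4*x - 2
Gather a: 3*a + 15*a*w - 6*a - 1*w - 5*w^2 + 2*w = a*(15*w - 3) - 5*w^2 + w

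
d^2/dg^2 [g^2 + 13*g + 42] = 2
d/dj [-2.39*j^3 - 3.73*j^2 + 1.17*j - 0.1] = -7.17*j^2 - 7.46*j + 1.17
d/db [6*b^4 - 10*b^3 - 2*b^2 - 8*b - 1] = 24*b^3 - 30*b^2 - 4*b - 8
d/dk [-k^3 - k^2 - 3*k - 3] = -3*k^2 - 2*k - 3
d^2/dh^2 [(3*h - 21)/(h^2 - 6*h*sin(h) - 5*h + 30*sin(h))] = 6*((h - 7)*(6*h*cos(h) - 2*h + 6*sin(h) - 30*cos(h) + 5)^2 + 3*(h^2 - 6*h*sin(h) - 5*h + 30*sin(h))*(-h^2*sin(h) + 12*h*sin(h) + 4*h*cos(h) - h - 33*sin(h) - 24*cos(h) + 4))/((h - 5)^3*(h - 6*sin(h))^3)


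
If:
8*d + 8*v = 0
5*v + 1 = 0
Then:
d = 1/5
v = -1/5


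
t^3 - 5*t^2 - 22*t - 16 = (t - 8)*(t + 1)*(t + 2)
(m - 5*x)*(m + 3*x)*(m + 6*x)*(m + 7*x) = m^4 + 11*m^3*x + m^2*x^2 - 279*m*x^3 - 630*x^4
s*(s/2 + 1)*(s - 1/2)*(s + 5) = s^4/2 + 13*s^3/4 + 13*s^2/4 - 5*s/2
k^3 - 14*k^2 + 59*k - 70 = (k - 7)*(k - 5)*(k - 2)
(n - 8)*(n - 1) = n^2 - 9*n + 8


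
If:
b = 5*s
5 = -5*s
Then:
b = -5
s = -1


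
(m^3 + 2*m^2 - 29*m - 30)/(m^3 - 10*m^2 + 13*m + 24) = (m^2 + m - 30)/(m^2 - 11*m + 24)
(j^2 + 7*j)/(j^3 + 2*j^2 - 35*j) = 1/(j - 5)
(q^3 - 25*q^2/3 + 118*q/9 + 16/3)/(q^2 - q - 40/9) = (3*q^2 - 17*q - 6)/(3*q + 5)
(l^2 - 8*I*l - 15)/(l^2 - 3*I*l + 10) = (l - 3*I)/(l + 2*I)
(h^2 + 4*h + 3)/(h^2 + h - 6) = (h + 1)/(h - 2)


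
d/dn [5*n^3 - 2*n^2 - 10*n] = 15*n^2 - 4*n - 10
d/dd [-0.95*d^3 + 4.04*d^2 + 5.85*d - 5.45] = -2.85*d^2 + 8.08*d + 5.85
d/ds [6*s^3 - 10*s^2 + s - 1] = 18*s^2 - 20*s + 1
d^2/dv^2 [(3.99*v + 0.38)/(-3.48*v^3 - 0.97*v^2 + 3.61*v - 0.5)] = (-289.922976*v^5 - 136.035288*v^4 - 128.283174*v^3 + 109.809132*v^2 + 23.561976*v - 23.939696)/(42.144192*v^9 + 35.241264*v^8 - 121.332636*v^7 - 54.037223*v^6 + 135.991977*v^5 + 1.64636100000001*v^4 - 54.940981*v^3 + 20.27565*v^2 - 2.7075*v + 0.125)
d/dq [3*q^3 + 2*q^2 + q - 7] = 9*q^2 + 4*q + 1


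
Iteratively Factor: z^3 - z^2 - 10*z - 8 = (z - 4)*(z^2 + 3*z + 2) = (z - 4)*(z + 1)*(z + 2)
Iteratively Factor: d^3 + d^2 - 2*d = (d + 2)*(d^2 - d) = d*(d + 2)*(d - 1)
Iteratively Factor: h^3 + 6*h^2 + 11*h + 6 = (h + 2)*(h^2 + 4*h + 3) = (h + 1)*(h + 2)*(h + 3)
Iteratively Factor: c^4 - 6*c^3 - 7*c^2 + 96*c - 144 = (c - 3)*(c^3 - 3*c^2 - 16*c + 48) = (c - 4)*(c - 3)*(c^2 + c - 12) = (c - 4)*(c - 3)^2*(c + 4)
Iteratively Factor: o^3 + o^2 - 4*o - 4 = (o + 1)*(o^2 - 4) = (o + 1)*(o + 2)*(o - 2)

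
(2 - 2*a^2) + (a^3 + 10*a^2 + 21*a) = a^3 + 8*a^2 + 21*a + 2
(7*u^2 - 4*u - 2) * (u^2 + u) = 7*u^4 + 3*u^3 - 6*u^2 - 2*u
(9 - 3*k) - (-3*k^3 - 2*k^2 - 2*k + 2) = 3*k^3 + 2*k^2 - k + 7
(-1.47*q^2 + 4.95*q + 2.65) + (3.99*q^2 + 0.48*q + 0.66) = 2.52*q^2 + 5.43*q + 3.31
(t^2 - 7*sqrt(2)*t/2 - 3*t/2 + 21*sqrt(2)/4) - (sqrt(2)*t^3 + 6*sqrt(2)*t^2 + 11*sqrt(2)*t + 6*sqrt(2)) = -sqrt(2)*t^3 - 6*sqrt(2)*t^2 + t^2 - 29*sqrt(2)*t/2 - 3*t/2 - 3*sqrt(2)/4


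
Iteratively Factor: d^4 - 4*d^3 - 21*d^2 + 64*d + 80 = (d - 5)*(d^3 + d^2 - 16*d - 16) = (d - 5)*(d + 1)*(d^2 - 16) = (d - 5)*(d + 1)*(d + 4)*(d - 4)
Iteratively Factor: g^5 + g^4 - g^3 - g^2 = (g + 1)*(g^4 - g^2) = (g - 1)*(g + 1)*(g^3 + g^2) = (g - 1)*(g + 1)^2*(g^2) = g*(g - 1)*(g + 1)^2*(g)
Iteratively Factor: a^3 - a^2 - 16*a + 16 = (a - 1)*(a^2 - 16) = (a - 4)*(a - 1)*(a + 4)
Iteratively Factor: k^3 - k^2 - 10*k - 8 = (k + 2)*(k^2 - 3*k - 4) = (k - 4)*(k + 2)*(k + 1)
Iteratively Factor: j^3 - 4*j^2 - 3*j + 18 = (j - 3)*(j^2 - j - 6) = (j - 3)*(j + 2)*(j - 3)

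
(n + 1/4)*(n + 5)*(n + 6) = n^3 + 45*n^2/4 + 131*n/4 + 15/2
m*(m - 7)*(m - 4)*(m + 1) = m^4 - 10*m^3 + 17*m^2 + 28*m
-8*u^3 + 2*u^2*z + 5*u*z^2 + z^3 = (-u + z)*(2*u + z)*(4*u + z)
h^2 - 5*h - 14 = (h - 7)*(h + 2)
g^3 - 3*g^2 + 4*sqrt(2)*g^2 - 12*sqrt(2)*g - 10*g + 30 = (g - 3)*(g - sqrt(2))*(g + 5*sqrt(2))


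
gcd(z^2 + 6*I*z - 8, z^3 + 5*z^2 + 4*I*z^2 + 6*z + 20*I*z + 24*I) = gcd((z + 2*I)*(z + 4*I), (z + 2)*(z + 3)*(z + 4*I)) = z + 4*I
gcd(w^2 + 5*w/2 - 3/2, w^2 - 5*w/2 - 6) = 1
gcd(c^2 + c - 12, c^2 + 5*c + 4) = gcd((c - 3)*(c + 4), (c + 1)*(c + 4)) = c + 4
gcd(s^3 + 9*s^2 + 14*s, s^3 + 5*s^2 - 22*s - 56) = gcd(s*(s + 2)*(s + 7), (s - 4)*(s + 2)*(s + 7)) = s^2 + 9*s + 14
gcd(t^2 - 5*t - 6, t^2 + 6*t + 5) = t + 1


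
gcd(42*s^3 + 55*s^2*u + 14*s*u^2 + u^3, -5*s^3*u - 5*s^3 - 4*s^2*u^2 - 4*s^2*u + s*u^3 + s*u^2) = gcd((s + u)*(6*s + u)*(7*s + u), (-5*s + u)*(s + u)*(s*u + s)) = s + u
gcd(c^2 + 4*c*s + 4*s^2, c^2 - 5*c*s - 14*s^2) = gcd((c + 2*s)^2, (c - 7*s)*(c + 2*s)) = c + 2*s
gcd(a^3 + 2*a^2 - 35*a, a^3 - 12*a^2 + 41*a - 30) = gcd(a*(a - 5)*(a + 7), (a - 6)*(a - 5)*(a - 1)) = a - 5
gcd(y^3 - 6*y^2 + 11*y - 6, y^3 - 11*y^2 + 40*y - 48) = y - 3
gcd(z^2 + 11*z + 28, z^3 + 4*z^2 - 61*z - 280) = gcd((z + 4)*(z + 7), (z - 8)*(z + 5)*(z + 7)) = z + 7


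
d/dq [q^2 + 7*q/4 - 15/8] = 2*q + 7/4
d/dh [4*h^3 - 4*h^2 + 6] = 4*h*(3*h - 2)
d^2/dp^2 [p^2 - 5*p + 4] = 2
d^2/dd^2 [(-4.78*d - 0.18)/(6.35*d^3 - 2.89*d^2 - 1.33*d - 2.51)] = (-1156.4493*d^5 + 439.22442*d^4 - 107.732736*d^3 - 914.131488*d^2 + 186.677076*d + 33.888748)/(256.047875*d^9 - 349.596075*d^8 - 1.77927*d^7 - 181.321024*d^6 + 276.746256*d^5 + 48.961554*d^4 + 59.7781459999999*d^3 - 67.941684*d^2 - 25.137399*d - 15.813251)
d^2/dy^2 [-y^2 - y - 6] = -2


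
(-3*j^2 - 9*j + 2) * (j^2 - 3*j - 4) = -3*j^4 + 41*j^2 + 30*j - 8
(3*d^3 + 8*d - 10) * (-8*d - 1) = -24*d^4 - 3*d^3 - 64*d^2 + 72*d + 10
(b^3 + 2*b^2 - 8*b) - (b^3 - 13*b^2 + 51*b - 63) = 15*b^2 - 59*b + 63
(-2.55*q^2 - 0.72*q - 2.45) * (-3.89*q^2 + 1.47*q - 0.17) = 9.9195*q^4 - 0.947699999999999*q^3 + 8.9056*q^2 - 3.4791*q + 0.4165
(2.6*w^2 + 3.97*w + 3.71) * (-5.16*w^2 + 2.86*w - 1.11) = -13.416*w^4 - 13.0492*w^3 - 10.6754*w^2 + 6.2039*w - 4.1181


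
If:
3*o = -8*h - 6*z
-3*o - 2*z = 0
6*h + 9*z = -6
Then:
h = 1/2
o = 2/3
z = -1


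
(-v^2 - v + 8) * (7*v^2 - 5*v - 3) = -7*v^4 - 2*v^3 + 64*v^2 - 37*v - 24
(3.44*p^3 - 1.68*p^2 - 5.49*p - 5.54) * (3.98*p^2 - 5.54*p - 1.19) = 13.6912*p^5 - 25.744*p^4 - 16.6366*p^3 + 10.3646*p^2 + 37.2247*p + 6.5926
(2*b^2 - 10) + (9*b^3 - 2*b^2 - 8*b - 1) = 9*b^3 - 8*b - 11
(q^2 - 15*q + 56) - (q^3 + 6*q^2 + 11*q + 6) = -q^3 - 5*q^2 - 26*q + 50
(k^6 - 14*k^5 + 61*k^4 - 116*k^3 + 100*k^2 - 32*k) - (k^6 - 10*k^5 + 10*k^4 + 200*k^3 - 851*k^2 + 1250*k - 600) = -4*k^5 + 51*k^4 - 316*k^3 + 951*k^2 - 1282*k + 600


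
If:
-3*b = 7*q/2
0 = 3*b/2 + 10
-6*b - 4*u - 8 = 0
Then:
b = -20/3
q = 40/7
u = 8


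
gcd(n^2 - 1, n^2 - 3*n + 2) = n - 1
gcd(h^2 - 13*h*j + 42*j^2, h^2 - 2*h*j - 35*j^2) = h - 7*j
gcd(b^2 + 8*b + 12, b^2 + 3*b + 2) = b + 2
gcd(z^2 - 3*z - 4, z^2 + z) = z + 1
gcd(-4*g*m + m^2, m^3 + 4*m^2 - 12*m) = m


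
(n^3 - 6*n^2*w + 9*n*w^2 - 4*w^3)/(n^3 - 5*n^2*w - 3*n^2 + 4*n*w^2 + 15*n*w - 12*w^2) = (n - w)/(n - 3)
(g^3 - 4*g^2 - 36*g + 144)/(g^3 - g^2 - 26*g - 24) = (g^2 + 2*g - 24)/(g^2 + 5*g + 4)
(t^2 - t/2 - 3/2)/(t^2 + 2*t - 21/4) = 2*(t + 1)/(2*t + 7)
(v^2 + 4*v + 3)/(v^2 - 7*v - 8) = (v + 3)/(v - 8)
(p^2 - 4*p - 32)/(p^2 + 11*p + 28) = (p - 8)/(p + 7)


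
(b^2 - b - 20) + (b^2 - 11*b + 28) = 2*b^2 - 12*b + 8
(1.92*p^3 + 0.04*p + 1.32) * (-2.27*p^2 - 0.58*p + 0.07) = -4.3584*p^5 - 1.1136*p^4 + 0.0436*p^3 - 3.0196*p^2 - 0.7628*p + 0.0924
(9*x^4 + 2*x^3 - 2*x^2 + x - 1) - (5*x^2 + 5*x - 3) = 9*x^4 + 2*x^3 - 7*x^2 - 4*x + 2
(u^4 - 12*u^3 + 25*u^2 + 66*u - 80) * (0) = 0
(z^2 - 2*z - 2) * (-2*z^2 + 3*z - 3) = -2*z^4 + 7*z^3 - 5*z^2 + 6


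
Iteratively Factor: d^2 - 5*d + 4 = (d - 1)*(d - 4)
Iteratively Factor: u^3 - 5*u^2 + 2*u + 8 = (u + 1)*(u^2 - 6*u + 8) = (u - 2)*(u + 1)*(u - 4)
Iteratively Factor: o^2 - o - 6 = (o - 3)*(o + 2)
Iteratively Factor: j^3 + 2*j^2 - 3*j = (j + 3)*(j^2 - j) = j*(j + 3)*(j - 1)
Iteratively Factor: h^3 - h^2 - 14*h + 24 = (h - 3)*(h^2 + 2*h - 8) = (h - 3)*(h + 4)*(h - 2)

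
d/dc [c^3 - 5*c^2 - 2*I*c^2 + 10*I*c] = 3*c^2 - 10*c - 4*I*c + 10*I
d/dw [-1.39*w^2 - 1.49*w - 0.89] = -2.78*w - 1.49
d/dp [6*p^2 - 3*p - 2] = 12*p - 3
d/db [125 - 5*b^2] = -10*b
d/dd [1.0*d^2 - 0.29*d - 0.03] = 2.0*d - 0.29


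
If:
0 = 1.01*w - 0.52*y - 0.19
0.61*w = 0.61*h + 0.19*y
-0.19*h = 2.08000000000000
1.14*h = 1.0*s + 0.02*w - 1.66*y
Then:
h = -10.95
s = -102.81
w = -28.00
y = -54.75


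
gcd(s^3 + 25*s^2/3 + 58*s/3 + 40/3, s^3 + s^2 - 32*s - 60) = s^2 + 7*s + 10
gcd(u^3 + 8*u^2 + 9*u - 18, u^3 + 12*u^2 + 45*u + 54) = u^2 + 9*u + 18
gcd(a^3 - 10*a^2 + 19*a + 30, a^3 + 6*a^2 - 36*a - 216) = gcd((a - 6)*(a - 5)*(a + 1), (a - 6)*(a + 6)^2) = a - 6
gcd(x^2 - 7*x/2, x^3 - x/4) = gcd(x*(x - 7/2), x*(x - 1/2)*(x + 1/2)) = x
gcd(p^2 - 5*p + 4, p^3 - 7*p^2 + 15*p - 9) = p - 1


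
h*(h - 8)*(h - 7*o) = h^3 - 7*h^2*o - 8*h^2 + 56*h*o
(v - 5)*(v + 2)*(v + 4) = v^3 + v^2 - 22*v - 40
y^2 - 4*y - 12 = (y - 6)*(y + 2)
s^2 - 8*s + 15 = (s - 5)*(s - 3)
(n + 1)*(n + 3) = n^2 + 4*n + 3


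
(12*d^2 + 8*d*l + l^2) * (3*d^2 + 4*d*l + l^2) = 36*d^4 + 72*d^3*l + 47*d^2*l^2 + 12*d*l^3 + l^4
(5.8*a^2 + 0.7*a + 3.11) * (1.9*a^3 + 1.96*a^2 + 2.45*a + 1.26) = 11.02*a^5 + 12.698*a^4 + 21.491*a^3 + 15.1186*a^2 + 8.5015*a + 3.9186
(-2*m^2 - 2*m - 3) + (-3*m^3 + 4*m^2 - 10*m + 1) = -3*m^3 + 2*m^2 - 12*m - 2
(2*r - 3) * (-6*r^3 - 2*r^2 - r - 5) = -12*r^4 + 14*r^3 + 4*r^2 - 7*r + 15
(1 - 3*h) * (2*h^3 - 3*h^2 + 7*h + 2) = -6*h^4 + 11*h^3 - 24*h^2 + h + 2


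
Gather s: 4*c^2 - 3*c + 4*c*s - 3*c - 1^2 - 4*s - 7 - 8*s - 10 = 4*c^2 - 6*c + s*(4*c - 12) - 18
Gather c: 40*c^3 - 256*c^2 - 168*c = 40*c^3 - 256*c^2 - 168*c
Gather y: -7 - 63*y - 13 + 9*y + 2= -54*y - 18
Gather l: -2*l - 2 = -2*l - 2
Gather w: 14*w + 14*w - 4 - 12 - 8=28*w - 24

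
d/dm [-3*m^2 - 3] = -6*m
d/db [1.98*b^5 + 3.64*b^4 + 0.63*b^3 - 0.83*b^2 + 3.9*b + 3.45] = 9.9*b^4 + 14.56*b^3 + 1.89*b^2 - 1.66*b + 3.9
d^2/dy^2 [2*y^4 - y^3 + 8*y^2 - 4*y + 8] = 24*y^2 - 6*y + 16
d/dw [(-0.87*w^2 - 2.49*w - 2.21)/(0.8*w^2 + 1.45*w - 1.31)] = (0.7305*w^2 + 5.8154*w + 6.4664)/(0.64*w^4 + 2.32*w^3 + 0.00649999999999995*w^2 - 3.799*w + 1.7161)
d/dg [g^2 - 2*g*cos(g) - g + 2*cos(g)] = 2*g*sin(g) + 2*g - 2*sqrt(2)*sin(g + pi/4) - 1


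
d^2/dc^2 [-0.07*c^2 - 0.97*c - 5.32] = -0.140000000000000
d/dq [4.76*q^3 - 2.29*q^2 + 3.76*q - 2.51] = 14.28*q^2 - 4.58*q + 3.76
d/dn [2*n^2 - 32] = 4*n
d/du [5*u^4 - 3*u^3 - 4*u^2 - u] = 20*u^3 - 9*u^2 - 8*u - 1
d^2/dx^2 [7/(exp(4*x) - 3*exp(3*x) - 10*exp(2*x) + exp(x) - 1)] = 7*((-16*exp(3*x) + 27*exp(2*x) + 40*exp(x) - 1)*(-exp(4*x) + 3*exp(3*x) + 10*exp(2*x) - exp(x) + 1) - 2*(4*exp(3*x) - 9*exp(2*x) - 20*exp(x) + 1)^2*exp(x))*exp(x)/(-exp(4*x) + 3*exp(3*x) + 10*exp(2*x) - exp(x) + 1)^3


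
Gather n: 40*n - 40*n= 0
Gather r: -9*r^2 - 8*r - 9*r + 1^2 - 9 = -9*r^2 - 17*r - 8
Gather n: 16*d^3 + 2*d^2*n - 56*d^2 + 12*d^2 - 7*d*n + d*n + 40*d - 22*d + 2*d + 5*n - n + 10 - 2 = 16*d^3 - 44*d^2 + 20*d + n*(2*d^2 - 6*d + 4) + 8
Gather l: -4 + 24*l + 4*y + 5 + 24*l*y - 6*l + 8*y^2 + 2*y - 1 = l*(24*y + 18) + 8*y^2 + 6*y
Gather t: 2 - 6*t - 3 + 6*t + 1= 0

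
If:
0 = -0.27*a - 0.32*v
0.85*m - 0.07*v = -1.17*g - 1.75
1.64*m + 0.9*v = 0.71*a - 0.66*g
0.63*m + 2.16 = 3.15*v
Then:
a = -0.78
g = -1.34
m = -0.15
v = 0.65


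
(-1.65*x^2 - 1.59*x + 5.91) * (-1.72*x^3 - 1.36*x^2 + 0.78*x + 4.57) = 2.838*x^5 + 4.9788*x^4 - 9.2898*x^3 - 16.8183*x^2 - 2.6565*x + 27.0087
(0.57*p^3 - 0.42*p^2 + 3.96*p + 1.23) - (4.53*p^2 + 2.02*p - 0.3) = 0.57*p^3 - 4.95*p^2 + 1.94*p + 1.53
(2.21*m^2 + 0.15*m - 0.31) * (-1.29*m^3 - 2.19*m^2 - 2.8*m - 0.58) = -2.8509*m^5 - 5.0334*m^4 - 6.1166*m^3 - 1.0229*m^2 + 0.781*m + 0.1798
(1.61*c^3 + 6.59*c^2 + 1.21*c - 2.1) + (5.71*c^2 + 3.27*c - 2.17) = 1.61*c^3 + 12.3*c^2 + 4.48*c - 4.27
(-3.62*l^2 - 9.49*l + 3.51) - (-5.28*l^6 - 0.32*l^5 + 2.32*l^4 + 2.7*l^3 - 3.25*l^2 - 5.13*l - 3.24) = 5.28*l^6 + 0.32*l^5 - 2.32*l^4 - 2.7*l^3 - 0.37*l^2 - 4.36*l + 6.75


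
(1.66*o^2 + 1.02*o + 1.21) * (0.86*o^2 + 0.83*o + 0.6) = 1.4276*o^4 + 2.255*o^3 + 2.8832*o^2 + 1.6163*o + 0.726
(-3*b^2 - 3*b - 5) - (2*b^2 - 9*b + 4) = -5*b^2 + 6*b - 9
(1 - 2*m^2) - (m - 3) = -2*m^2 - m + 4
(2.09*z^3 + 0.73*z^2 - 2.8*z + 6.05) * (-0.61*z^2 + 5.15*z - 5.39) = -1.2749*z^5 + 10.3182*z^4 - 5.7976*z^3 - 22.0452*z^2 + 46.2495*z - 32.6095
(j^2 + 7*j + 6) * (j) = j^3 + 7*j^2 + 6*j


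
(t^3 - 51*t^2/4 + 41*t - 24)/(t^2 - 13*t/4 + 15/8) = 2*(t^2 - 12*t + 32)/(2*t - 5)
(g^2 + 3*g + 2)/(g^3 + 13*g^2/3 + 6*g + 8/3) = 3/(3*g + 4)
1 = 1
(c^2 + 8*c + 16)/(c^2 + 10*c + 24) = (c + 4)/(c + 6)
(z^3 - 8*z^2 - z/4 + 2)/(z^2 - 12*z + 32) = (z^2 - 1/4)/(z - 4)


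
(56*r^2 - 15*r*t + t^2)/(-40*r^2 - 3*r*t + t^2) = (-7*r + t)/(5*r + t)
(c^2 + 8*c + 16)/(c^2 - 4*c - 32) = (c + 4)/(c - 8)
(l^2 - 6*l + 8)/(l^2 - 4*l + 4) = (l - 4)/(l - 2)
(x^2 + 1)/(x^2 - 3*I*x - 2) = (x + I)/(x - 2*I)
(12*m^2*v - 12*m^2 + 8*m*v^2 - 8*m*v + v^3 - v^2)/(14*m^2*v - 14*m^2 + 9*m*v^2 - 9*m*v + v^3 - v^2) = (6*m + v)/(7*m + v)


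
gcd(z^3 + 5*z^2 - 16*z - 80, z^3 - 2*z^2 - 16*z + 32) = z^2 - 16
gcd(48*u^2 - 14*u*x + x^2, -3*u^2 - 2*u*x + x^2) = 1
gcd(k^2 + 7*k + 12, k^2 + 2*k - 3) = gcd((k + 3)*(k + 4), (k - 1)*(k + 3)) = k + 3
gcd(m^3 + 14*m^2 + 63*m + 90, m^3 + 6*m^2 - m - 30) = m^2 + 8*m + 15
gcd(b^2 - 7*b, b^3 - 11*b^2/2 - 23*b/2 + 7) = b - 7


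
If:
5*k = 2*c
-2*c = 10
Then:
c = -5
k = -2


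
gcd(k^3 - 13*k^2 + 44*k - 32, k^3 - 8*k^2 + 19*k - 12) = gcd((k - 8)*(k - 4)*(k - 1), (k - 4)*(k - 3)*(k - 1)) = k^2 - 5*k + 4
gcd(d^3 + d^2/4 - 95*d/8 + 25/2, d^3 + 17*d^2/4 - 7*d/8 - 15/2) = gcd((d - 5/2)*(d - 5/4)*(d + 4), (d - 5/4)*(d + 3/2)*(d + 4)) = d^2 + 11*d/4 - 5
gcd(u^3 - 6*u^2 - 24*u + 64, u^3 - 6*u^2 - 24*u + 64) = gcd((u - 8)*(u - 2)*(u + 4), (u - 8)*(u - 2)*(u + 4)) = u^3 - 6*u^2 - 24*u + 64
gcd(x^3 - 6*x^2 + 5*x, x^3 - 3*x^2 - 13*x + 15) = x^2 - 6*x + 5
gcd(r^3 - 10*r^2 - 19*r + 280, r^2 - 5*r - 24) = r - 8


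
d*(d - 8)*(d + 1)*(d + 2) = d^4 - 5*d^3 - 22*d^2 - 16*d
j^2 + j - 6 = (j - 2)*(j + 3)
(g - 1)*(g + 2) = g^2 + g - 2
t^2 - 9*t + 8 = (t - 8)*(t - 1)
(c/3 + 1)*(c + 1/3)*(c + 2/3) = c^3/3 + 4*c^2/3 + 29*c/27 + 2/9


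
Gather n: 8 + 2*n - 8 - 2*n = 0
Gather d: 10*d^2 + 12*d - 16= 10*d^2 + 12*d - 16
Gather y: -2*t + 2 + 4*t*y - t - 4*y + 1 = -3*t + y*(4*t - 4) + 3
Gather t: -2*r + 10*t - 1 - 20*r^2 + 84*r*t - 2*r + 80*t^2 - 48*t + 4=-20*r^2 - 4*r + 80*t^2 + t*(84*r - 38) + 3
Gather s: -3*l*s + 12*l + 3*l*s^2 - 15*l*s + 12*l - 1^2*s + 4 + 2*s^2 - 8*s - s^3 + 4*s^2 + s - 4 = 24*l - s^3 + s^2*(3*l + 6) + s*(-18*l - 8)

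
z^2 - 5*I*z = z*(z - 5*I)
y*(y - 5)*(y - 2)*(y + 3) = y^4 - 4*y^3 - 11*y^2 + 30*y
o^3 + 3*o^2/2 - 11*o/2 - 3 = (o - 2)*(o + 1/2)*(o + 3)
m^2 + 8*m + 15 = (m + 3)*(m + 5)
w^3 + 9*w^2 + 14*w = w*(w + 2)*(w + 7)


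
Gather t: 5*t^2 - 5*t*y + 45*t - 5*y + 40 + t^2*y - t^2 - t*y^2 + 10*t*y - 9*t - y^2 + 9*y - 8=t^2*(y + 4) + t*(-y^2 + 5*y + 36) - y^2 + 4*y + 32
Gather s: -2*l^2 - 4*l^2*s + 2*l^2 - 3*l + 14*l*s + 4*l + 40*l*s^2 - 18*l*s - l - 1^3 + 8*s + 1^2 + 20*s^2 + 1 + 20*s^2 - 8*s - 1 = s^2*(40*l + 40) + s*(-4*l^2 - 4*l)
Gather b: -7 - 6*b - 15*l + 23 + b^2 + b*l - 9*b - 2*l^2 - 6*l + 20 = b^2 + b*(l - 15) - 2*l^2 - 21*l + 36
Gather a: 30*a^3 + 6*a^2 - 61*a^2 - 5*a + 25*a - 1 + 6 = 30*a^3 - 55*a^2 + 20*a + 5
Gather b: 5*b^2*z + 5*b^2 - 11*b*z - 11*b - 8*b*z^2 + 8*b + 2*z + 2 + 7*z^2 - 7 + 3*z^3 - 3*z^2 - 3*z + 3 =b^2*(5*z + 5) + b*(-8*z^2 - 11*z - 3) + 3*z^3 + 4*z^2 - z - 2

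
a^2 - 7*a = a*(a - 7)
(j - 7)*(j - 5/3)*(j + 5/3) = j^3 - 7*j^2 - 25*j/9 + 175/9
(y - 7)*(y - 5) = y^2 - 12*y + 35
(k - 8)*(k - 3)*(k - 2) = k^3 - 13*k^2 + 46*k - 48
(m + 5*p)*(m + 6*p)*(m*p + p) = m^3*p + 11*m^2*p^2 + m^2*p + 30*m*p^3 + 11*m*p^2 + 30*p^3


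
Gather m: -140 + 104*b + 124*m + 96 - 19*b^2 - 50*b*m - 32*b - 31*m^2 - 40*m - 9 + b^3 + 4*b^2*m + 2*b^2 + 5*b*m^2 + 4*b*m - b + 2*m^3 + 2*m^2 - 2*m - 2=b^3 - 17*b^2 + 71*b + 2*m^3 + m^2*(5*b - 29) + m*(4*b^2 - 46*b + 82) - 55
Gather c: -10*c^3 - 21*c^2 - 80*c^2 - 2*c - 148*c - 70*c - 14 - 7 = -10*c^3 - 101*c^2 - 220*c - 21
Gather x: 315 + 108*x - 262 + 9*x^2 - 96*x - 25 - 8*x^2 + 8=x^2 + 12*x + 36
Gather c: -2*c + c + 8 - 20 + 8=-c - 4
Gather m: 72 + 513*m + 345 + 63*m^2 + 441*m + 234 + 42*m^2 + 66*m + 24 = 105*m^2 + 1020*m + 675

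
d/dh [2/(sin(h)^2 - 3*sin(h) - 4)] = 2*(3 - 2*sin(h))*cos(h)/((sin(h) - 4)^2*(sin(h) + 1)^2)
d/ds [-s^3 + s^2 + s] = -3*s^2 + 2*s + 1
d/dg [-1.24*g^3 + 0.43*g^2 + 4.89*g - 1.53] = -3.72*g^2 + 0.86*g + 4.89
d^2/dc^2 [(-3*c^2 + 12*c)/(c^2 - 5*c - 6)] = 6*(-c^3 - 18*c^2 + 72*c - 156)/(c^6 - 15*c^5 + 57*c^4 + 55*c^3 - 342*c^2 - 540*c - 216)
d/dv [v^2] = 2*v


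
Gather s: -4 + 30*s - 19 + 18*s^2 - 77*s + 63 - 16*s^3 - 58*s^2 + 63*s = -16*s^3 - 40*s^2 + 16*s + 40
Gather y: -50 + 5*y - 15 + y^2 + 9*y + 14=y^2 + 14*y - 51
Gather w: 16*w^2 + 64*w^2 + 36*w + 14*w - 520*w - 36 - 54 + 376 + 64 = 80*w^2 - 470*w + 350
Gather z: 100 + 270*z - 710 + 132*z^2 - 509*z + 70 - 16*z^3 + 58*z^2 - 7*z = -16*z^3 + 190*z^2 - 246*z - 540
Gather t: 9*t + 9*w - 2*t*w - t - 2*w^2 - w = t*(8 - 2*w) - 2*w^2 + 8*w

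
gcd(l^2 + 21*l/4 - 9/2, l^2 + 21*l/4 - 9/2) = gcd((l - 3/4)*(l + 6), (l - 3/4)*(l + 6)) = l^2 + 21*l/4 - 9/2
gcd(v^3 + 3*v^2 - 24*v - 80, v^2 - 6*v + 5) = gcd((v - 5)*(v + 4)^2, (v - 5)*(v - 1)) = v - 5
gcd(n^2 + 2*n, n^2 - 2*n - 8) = n + 2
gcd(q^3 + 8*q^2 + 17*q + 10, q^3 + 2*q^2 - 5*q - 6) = q + 1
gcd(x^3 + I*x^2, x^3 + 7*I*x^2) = x^2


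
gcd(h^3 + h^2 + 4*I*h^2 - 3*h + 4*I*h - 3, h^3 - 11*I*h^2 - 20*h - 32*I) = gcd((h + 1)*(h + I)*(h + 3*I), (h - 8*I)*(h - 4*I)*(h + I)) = h + I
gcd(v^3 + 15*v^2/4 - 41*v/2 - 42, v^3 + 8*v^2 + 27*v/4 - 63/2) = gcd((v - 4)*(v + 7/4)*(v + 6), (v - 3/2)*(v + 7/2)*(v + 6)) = v + 6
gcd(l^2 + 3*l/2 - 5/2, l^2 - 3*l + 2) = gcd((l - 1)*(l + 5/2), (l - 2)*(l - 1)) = l - 1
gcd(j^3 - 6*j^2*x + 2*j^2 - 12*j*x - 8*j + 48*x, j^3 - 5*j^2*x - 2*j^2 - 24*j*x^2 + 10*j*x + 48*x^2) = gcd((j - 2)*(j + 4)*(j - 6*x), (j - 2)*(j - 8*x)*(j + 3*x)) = j - 2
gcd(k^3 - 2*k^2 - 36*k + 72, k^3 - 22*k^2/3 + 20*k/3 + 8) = k^2 - 8*k + 12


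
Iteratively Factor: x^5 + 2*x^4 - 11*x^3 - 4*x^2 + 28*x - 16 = (x - 2)*(x^4 + 4*x^3 - 3*x^2 - 10*x + 8) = (x - 2)*(x - 1)*(x^3 + 5*x^2 + 2*x - 8) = (x - 2)*(x - 1)*(x + 4)*(x^2 + x - 2) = (x - 2)*(x - 1)*(x + 2)*(x + 4)*(x - 1)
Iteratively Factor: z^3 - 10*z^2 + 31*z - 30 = (z - 5)*(z^2 - 5*z + 6) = (z - 5)*(z - 3)*(z - 2)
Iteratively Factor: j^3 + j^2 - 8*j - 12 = (j + 2)*(j^2 - j - 6) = (j + 2)^2*(j - 3)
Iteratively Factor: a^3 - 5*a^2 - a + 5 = (a + 1)*(a^2 - 6*a + 5) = (a - 5)*(a + 1)*(a - 1)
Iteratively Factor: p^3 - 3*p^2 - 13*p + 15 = (p - 5)*(p^2 + 2*p - 3) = (p - 5)*(p - 1)*(p + 3)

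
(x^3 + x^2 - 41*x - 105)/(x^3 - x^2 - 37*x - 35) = (x + 3)/(x + 1)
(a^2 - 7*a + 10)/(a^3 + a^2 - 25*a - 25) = (a - 2)/(a^2 + 6*a + 5)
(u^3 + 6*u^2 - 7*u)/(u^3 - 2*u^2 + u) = (u + 7)/(u - 1)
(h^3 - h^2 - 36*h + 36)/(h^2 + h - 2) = (h^2 - 36)/(h + 2)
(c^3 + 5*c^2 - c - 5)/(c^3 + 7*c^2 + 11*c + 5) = (c - 1)/(c + 1)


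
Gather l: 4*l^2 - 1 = 4*l^2 - 1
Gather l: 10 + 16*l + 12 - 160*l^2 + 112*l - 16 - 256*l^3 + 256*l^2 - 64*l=-256*l^3 + 96*l^2 + 64*l + 6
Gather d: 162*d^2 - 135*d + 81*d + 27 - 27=162*d^2 - 54*d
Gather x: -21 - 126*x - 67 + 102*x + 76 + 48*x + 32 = 24*x + 20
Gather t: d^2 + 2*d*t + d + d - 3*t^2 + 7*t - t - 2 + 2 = d^2 + 2*d - 3*t^2 + t*(2*d + 6)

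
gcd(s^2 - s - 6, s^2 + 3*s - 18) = s - 3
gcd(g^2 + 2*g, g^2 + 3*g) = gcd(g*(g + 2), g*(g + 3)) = g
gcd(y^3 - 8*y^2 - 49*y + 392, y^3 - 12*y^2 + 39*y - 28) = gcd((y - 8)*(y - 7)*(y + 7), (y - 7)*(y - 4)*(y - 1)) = y - 7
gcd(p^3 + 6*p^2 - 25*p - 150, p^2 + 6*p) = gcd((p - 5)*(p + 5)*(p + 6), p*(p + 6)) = p + 6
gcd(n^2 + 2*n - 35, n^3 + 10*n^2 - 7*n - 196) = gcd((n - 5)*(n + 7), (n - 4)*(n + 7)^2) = n + 7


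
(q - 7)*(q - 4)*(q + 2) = q^3 - 9*q^2 + 6*q + 56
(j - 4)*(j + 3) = j^2 - j - 12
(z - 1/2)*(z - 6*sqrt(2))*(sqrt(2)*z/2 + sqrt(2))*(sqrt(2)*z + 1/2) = z^4 - 23*sqrt(2)*z^3/4 + 3*z^3/2 - 69*sqrt(2)*z^2/8 - 4*z^2 - 9*z/2 + 23*sqrt(2)*z/4 + 3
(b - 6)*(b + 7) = b^2 + b - 42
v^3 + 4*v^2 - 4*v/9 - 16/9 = (v - 2/3)*(v + 2/3)*(v + 4)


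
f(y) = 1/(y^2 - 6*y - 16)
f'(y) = (6 - 2*y)/(y^2 - 6*y - 16)^2 = 2*(3 - y)/(-y^2 + 6*y + 16)^2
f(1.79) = -0.04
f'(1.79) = 0.00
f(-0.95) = -0.11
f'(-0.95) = 0.09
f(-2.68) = 0.14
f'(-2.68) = 0.22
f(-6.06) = 0.02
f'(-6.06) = 0.01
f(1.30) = -0.05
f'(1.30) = 0.01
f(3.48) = -0.04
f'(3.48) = -0.00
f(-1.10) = -0.12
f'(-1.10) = 0.12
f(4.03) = -0.04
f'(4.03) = -0.00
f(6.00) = -0.06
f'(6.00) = -0.02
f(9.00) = 0.09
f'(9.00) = -0.10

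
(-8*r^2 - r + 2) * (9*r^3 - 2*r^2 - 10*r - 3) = -72*r^5 + 7*r^4 + 100*r^3 + 30*r^2 - 17*r - 6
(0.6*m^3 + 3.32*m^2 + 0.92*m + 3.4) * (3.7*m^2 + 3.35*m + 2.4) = 2.22*m^5 + 14.294*m^4 + 15.966*m^3 + 23.63*m^2 + 13.598*m + 8.16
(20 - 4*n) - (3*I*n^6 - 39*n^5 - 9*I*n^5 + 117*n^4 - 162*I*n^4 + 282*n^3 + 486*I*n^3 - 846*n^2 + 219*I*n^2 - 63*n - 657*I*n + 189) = -3*I*n^6 + 39*n^5 + 9*I*n^5 - 117*n^4 + 162*I*n^4 - 282*n^3 - 486*I*n^3 + 846*n^2 - 219*I*n^2 + 59*n + 657*I*n - 169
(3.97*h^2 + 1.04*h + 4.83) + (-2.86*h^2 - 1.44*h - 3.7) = 1.11*h^2 - 0.4*h + 1.13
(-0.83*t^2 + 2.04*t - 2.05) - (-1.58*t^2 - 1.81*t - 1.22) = 0.75*t^2 + 3.85*t - 0.83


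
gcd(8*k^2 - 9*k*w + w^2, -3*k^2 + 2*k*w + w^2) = -k + w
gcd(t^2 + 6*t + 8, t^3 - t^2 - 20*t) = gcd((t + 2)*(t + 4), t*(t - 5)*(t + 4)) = t + 4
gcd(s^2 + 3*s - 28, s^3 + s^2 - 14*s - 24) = s - 4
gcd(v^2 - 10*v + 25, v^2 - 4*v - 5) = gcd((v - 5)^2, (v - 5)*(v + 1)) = v - 5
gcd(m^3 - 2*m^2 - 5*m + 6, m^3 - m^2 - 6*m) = m^2 - m - 6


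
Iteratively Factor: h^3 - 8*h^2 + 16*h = (h - 4)*(h^2 - 4*h) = (h - 4)^2*(h)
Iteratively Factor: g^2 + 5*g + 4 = (g + 1)*(g + 4)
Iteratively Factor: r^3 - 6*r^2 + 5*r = (r)*(r^2 - 6*r + 5) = r*(r - 1)*(r - 5)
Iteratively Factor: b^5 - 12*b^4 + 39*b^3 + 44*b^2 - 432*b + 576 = (b - 3)*(b^4 - 9*b^3 + 12*b^2 + 80*b - 192) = (b - 3)*(b + 3)*(b^3 - 12*b^2 + 48*b - 64) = (b - 4)*(b - 3)*(b + 3)*(b^2 - 8*b + 16) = (b - 4)^2*(b - 3)*(b + 3)*(b - 4)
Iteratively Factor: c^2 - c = (c - 1)*(c)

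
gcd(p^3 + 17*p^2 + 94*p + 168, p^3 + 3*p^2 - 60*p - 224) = p^2 + 11*p + 28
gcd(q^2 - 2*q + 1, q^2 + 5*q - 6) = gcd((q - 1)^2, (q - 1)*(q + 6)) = q - 1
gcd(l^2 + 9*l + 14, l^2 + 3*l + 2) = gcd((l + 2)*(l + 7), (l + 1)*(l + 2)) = l + 2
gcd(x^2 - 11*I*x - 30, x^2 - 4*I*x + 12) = x - 6*I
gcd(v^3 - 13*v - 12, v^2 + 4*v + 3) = v^2 + 4*v + 3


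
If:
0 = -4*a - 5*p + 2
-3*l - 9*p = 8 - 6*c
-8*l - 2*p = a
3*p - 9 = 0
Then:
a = -13/4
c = 1087/192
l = -11/32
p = 3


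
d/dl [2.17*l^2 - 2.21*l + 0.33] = 4.34*l - 2.21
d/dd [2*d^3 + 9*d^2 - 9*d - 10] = 6*d^2 + 18*d - 9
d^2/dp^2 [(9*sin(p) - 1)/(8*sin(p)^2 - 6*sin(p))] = (-144*sin(p)^2 - 44*sin(p) + 252 - 87/sin(p) + 72/sin(p)^2 - 18/sin(p)^3)/(2*(4*sin(p) - 3)^3)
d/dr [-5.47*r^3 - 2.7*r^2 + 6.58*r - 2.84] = -16.41*r^2 - 5.4*r + 6.58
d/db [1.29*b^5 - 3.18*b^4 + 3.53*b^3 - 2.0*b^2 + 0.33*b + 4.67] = 6.45*b^4 - 12.72*b^3 + 10.59*b^2 - 4.0*b + 0.33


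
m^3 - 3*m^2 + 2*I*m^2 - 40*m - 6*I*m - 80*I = (m - 8)*(m + 5)*(m + 2*I)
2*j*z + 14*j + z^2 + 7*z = (2*j + z)*(z + 7)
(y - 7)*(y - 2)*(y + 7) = y^3 - 2*y^2 - 49*y + 98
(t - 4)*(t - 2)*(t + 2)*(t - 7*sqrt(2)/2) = t^4 - 7*sqrt(2)*t^3/2 - 4*t^3 - 4*t^2 + 14*sqrt(2)*t^2 + 16*t + 14*sqrt(2)*t - 56*sqrt(2)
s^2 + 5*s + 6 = (s + 2)*(s + 3)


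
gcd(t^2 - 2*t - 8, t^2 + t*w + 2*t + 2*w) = t + 2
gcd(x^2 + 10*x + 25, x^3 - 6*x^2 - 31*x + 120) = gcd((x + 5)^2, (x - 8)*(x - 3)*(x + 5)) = x + 5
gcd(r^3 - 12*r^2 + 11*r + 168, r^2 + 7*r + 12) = r + 3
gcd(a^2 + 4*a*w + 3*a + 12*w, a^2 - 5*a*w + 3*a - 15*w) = a + 3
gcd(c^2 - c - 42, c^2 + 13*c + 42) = c + 6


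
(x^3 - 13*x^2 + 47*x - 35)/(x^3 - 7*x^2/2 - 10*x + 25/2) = 2*(x - 7)/(2*x + 5)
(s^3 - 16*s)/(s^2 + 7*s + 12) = s*(s - 4)/(s + 3)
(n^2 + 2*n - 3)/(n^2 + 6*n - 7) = (n + 3)/(n + 7)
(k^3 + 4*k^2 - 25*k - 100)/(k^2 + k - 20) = (k^2 - k - 20)/(k - 4)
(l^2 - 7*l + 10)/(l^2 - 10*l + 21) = (l^2 - 7*l + 10)/(l^2 - 10*l + 21)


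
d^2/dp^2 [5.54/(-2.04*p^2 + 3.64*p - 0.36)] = (46.110528*p^2 - 82.275648*p - 5.54*(4.08*p - 3.64)*(8.16*p - 7.28) + 8.137152)/(2.04*p^2 - 3.64*p + 0.36)^3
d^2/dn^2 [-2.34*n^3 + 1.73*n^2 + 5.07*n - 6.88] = 3.46 - 14.04*n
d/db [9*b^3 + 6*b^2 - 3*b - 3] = 27*b^2 + 12*b - 3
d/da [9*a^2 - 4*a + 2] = 18*a - 4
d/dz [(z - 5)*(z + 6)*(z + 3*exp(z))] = 3*z^2*exp(z) + 3*z^2 + 9*z*exp(z) + 2*z - 87*exp(z) - 30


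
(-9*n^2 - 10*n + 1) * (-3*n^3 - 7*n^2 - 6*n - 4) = 27*n^5 + 93*n^4 + 121*n^3 + 89*n^2 + 34*n - 4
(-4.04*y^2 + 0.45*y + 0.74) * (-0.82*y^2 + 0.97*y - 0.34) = 3.3128*y^4 - 4.2878*y^3 + 1.2033*y^2 + 0.5648*y - 0.2516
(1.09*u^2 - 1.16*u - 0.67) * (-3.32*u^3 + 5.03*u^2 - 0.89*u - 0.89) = -3.6188*u^5 + 9.3339*u^4 - 4.5805*u^3 - 3.3078*u^2 + 1.6287*u + 0.5963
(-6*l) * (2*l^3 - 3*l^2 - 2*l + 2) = -12*l^4 + 18*l^3 + 12*l^2 - 12*l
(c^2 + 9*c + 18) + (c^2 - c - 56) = 2*c^2 + 8*c - 38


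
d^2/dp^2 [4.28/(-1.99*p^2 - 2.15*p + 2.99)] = (33.898456*p^2 + 36.62396*p - 4.28*(3.98*p + 2.15)*(7.96*p + 4.3) - 50.932856)/(1.99*p^2 + 2.15*p - 2.99)^3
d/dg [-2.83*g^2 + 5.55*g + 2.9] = 5.55 - 5.66*g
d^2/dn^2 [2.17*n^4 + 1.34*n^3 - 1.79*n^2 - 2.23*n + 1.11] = 26.04*n^2 + 8.04*n - 3.58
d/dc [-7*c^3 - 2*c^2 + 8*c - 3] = -21*c^2 - 4*c + 8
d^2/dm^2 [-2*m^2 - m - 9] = -4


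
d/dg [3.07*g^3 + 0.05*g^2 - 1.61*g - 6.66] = 9.21*g^2 + 0.1*g - 1.61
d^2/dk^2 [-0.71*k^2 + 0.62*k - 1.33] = -1.42000000000000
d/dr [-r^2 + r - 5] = 1 - 2*r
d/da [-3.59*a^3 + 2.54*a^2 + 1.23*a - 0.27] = -10.77*a^2 + 5.08*a + 1.23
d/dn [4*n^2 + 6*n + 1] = 8*n + 6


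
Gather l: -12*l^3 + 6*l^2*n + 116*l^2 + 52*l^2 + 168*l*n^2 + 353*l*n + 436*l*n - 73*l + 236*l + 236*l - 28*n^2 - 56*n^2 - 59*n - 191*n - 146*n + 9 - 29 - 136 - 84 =-12*l^3 + l^2*(6*n + 168) + l*(168*n^2 + 789*n + 399) - 84*n^2 - 396*n - 240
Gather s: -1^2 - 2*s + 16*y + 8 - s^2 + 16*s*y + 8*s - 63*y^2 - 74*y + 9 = -s^2 + s*(16*y + 6) - 63*y^2 - 58*y + 16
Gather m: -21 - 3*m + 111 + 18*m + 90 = 15*m + 180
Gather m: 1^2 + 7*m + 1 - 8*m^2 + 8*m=-8*m^2 + 15*m + 2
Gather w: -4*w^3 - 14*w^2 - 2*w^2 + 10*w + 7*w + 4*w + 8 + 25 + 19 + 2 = -4*w^3 - 16*w^2 + 21*w + 54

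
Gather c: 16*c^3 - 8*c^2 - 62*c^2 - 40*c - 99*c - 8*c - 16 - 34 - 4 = 16*c^3 - 70*c^2 - 147*c - 54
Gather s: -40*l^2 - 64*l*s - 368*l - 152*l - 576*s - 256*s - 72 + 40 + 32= -40*l^2 - 520*l + s*(-64*l - 832)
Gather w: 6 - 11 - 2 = -7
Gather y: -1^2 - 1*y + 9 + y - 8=0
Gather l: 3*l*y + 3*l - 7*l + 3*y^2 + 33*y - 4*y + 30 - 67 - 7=l*(3*y - 4) + 3*y^2 + 29*y - 44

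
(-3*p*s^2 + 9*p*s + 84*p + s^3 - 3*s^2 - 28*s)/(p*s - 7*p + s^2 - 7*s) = (-3*p*s - 12*p + s^2 + 4*s)/(p + s)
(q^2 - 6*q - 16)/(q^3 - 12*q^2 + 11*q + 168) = (q + 2)/(q^2 - 4*q - 21)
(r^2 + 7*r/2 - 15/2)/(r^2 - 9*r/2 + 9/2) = (r + 5)/(r - 3)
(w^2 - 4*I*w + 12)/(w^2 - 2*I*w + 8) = (w - 6*I)/(w - 4*I)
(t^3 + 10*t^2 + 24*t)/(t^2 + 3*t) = (t^2 + 10*t + 24)/(t + 3)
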